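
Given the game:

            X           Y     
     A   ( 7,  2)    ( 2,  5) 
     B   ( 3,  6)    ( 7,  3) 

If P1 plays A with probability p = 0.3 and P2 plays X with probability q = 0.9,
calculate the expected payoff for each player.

E[P1] = 4.33, E[P2] = 4.68

Work:
E[P1] = p·q·π₁(A,X) + p·(1-q)·π₁(A,Y) + (1-p)·q·π₁(B,X) + (1-p)·(1-q)·π₁(B,Y)
= 0.3·0.9·7 + 0.3·0.1·2 + 0.7·0.9·3 + 0.7·0.1·7
= 4.33

E[P2] = 4.68 (similar calculation)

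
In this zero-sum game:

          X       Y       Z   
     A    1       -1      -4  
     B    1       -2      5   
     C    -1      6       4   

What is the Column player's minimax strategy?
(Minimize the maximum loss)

Column should play X, value = 1

Work:
Column player minimizes Row's maximum payoff:
Column X: max payoff to Row = 1
Column Y: max payoff to Row = 6
Column Z: max payoff to Row = 5
Minimum is 1, achieved by column X.
Minimax strategy: X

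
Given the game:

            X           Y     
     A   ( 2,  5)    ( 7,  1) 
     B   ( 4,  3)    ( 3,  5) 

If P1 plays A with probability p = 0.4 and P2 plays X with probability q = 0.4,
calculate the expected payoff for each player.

E[P1] = 4.04, E[P2] = 3.56

Work:
E[P1] = p·q·π₁(A,X) + p·(1-q)·π₁(A,Y) + (1-p)·q·π₁(B,X) + (1-p)·(1-q)·π₁(B,Y)
= 0.4·0.4·2 + 0.4·0.6·7 + 0.6·0.4·4 + 0.6·0.6·3
= 4.04

E[P2] = 3.56 (similar calculation)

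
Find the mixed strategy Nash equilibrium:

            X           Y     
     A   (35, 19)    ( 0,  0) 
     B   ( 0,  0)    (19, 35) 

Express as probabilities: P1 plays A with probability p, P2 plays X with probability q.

p = 0.6481, q = 0.3519

Work:
Find probabilities that make opponent indifferent:
P2 chooses q to make P1 indifferent between A and B
P1 chooses p to make P2 indifferent between X and Y
Mixed NE: P1 plays (A: 0.6481, B: 0.3519), P2 plays (X: 0.3519, Y: 0.6481)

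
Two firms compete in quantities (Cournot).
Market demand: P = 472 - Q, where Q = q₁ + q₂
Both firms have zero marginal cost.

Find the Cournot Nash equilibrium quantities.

q₁* = q₂* = 157.33; P* = 157.33

Work:
Profit: π_i = P·q_i = (a - q_i - q_j)·q_i
FOC: ∂π_i/∂q_i = a - 2q_i - q_j = 0
Reaction function: q_i = (472 - q_j)/2
Symmetry: q* = 472/3 = 157.33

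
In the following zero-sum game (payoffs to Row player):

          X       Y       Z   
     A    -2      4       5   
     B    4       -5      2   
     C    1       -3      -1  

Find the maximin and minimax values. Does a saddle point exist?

Maximin = -2, Minimax = 4, Saddle: False

Work:
Row minimums: [-2, -5, -3] → maximin = -2
Column maximums: [4, 4, 5] → minimax = 4
No saddle point (maximin ≠ minimax). Mixed strategy needed.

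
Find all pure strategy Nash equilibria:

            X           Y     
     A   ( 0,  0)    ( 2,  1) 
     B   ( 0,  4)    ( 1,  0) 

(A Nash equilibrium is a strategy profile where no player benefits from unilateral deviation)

Nash equilibrium: (A, Y), (B, X)

Work:
Best responses:
  P1 vs X: payoffs [0, 0] → best response A/B (payoff 0)
  P1 vs Y: payoffs [2, 1] → best response A (payoff 2)
  P2 vs A: payoffs [0, 1] → best response Y (payoff 1)
  P2 vs B: payoffs [4, 0] → best response X (payoff 4)
Mutual best responses: (A,Y), (B,X) → Nash equilibria.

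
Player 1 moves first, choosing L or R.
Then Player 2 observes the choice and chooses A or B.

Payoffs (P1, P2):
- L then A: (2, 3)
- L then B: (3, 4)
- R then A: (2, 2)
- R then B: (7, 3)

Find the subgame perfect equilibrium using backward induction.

P1 plays R, P2 plays B after L and B after R; Payoff (7, 3)

Work:
Backward induction:
After L: P2 chooses B → P1 gets 3
After R: P2 chooses B → P1 gets 7
P1 chooses R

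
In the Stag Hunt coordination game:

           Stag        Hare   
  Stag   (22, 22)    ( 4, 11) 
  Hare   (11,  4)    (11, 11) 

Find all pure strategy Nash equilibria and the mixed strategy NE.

Pure NE: (Stag, Stag) and (Hare, Hare); Mixed NE: p = 0.3889, q = 0.3889

Work:
Check pure NE:
(Stag, Stag): (22, 22) - no unilateral deviation beneficial
(Hare, Hare): (11, 11) - no unilateral deviation beneficial
Mixed NE: P1 plays Stag with p = 0.3889, P2 plays Stag with q = 0.3889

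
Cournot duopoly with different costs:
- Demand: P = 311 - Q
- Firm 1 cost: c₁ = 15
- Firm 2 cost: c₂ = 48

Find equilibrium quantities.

q₁* = 109.67, q₂* = 76.67

Work:
Reaction: q₁ = (311 - 15 - q₂)/2
Reaction: q₂ = (311 - 48 - q₁)/2
Solve simultaneously:
q₁* = (311 - 2×15 + 48)/3 = 109.67
q₂* = (311 - 2×48 + 15)/3 = 76.67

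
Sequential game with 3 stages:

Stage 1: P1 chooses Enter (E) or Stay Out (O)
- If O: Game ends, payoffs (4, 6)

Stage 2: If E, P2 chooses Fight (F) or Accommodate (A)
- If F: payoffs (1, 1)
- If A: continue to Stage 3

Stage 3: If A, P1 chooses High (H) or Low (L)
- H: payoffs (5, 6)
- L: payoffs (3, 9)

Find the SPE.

SPE: (E, A, H); Outcome (5, 6)

Work:
Stage 3: P1 chooses H (5 vs 3)
Stage 2: P2: F->1, A->6 (anticipating H). Choose A
Stage 1: P1: O->4, E->5 (anticipating A, H). Choose E
SPE path: E -> A -> H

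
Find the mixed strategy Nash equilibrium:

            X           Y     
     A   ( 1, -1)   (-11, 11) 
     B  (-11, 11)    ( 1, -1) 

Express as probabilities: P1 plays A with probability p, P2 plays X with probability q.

p = 0.5, q = 0.5

Work:
Find probabilities that make opponent indifferent:
P2 chooses q to make P1 indifferent between A and B
P1 chooses p to make P2 indifferent between X and Y
Mixed NE: P1 plays (A: 0.5, B: 0.5), P2 plays (X: 0.5, Y: 0.5)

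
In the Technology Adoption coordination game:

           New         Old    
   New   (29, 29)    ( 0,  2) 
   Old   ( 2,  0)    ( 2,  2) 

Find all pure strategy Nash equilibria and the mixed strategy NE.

Pure NE: (New, New) and (Old, Old); Mixed NE: p = 0.069, q = 0.069

Work:
Check pure NE:
(New, New): (29, 29) - no unilateral deviation beneficial
(Old, Old): (2, 2) - no unilateral deviation beneficial
Mixed NE: P1 plays New with p = 0.069, P2 plays New with q = 0.069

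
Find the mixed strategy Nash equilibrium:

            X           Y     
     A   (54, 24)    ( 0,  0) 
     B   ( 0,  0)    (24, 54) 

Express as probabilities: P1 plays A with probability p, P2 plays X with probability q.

p = 0.6923, q = 0.3077

Work:
Find probabilities that make opponent indifferent:
P2 chooses q to make P1 indifferent between A and B
P1 chooses p to make P2 indifferent between X and Y
Mixed NE: P1 plays (A: 0.6923, B: 0.3077), P2 plays (X: 0.3077, Y: 0.6923)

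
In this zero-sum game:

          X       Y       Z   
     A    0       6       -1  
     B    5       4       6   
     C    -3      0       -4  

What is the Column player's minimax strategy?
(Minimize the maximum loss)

Column should play X, value = 5

Work:
Column player minimizes Row's maximum payoff:
Column X: max payoff to Row = 5
Column Y: max payoff to Row = 6
Column Z: max payoff to Row = 6
Minimum is 5, achieved by column X.
Minimax strategy: X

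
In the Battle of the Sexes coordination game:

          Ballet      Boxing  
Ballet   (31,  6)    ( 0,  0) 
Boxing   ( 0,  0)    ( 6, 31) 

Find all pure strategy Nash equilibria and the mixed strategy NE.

Pure NE: (Ballet, Ballet) and (Boxing, Boxing); Mixed NE: p = 0.8378, q = 0.1622

Work:
Check pure NE:
(Ballet, Ballet): (31, 6) - no unilateral deviation beneficial
(Boxing, Boxing): (6, 31) - no unilateral deviation beneficial
Mixed NE: P1 plays Ballet with p = 0.8378, P2 plays Ballet with q = 0.1622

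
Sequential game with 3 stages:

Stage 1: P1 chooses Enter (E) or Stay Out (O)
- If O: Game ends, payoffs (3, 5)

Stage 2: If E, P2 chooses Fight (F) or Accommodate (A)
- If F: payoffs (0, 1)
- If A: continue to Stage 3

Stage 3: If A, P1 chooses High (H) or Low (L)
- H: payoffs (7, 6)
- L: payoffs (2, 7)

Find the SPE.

SPE: (E, A, H); Outcome (7, 6)

Work:
Stage 3: P1 chooses H (7 vs 2)
Stage 2: P2: F->1, A->6 (anticipating H). Choose A
Stage 1: P1: O->3, E->7 (anticipating A, H). Choose E
SPE path: E -> A -> H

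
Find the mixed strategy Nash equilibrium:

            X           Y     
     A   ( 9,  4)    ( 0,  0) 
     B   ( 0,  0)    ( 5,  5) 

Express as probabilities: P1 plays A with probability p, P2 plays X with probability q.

p = 0.5556, q = 0.3571

Work:
Find probabilities that make opponent indifferent:
P2 chooses q to make P1 indifferent between A and B
P1 chooses p to make P2 indifferent between X and Y
Mixed NE: P1 plays (A: 0.5556, B: 0.4444), P2 plays (X: 0.3571, Y: 0.6429)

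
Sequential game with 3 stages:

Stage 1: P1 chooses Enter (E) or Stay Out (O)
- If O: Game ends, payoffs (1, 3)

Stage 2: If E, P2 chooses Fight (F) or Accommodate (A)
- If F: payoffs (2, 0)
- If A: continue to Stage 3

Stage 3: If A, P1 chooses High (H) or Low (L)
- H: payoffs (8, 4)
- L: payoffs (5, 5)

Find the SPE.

SPE: (E, A, H); Outcome (8, 4)

Work:
Stage 3: P1 chooses H (8 vs 5)
Stage 2: P2: F->0, A->4 (anticipating H). Choose A
Stage 1: P1: O->1, E->8 (anticipating A, H). Choose E
SPE path: E -> A -> H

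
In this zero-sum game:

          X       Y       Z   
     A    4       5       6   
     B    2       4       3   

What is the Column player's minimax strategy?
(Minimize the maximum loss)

Column should play X, value = 4

Work:
Column player minimizes Row's maximum payoff:
Column X: max payoff to Row = 4
Column Y: max payoff to Row = 5
Column Z: max payoff to Row = 6
Minimum is 4, achieved by column X.
Minimax strategy: X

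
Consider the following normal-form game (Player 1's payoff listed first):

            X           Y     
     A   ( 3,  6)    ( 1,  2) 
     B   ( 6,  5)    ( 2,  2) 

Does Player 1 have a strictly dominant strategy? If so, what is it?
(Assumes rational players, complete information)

Yes, Player 1's strictly dominant strategy is B

Work:
A strategy strictly dominates another if it gives a strictly higher payoff against every opponent action. Compare each pair of P1's strategies column-by-column:
  A vs B: [3 vs 6, 1 vs 2] → A does not strictly dominate B (column X: 3 ≤ 6)
  B vs A: [6 vs 3, 2 vs 1] → B strictly dominates A
B strictly dominates every other strategy → strictly dominant.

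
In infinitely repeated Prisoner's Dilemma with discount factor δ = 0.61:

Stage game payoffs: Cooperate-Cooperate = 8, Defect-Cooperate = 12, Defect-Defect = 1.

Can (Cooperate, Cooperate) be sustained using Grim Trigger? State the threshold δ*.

δ* = 0.3636; since δ = 0.61 ≥ 0.3636, cooperation can be sustained

Work:
For Grim Trigger:
Cooperate forever: 8/(1-δ)
Defect then punished: 12 + 1·δ/(1-δ)
Need: 8/(1-δ) ≥ 12 + 1·δ/(1-δ)
Solving: δ ≥ (T-R)/(T-P) = (12-8)/(12-1) = 0.3636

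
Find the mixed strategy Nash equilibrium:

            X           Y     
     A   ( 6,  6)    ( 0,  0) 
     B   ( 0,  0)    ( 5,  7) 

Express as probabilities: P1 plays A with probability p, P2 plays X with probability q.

p = 0.5385, q = 0.4545

Work:
Find probabilities that make opponent indifferent:
P2 chooses q to make P1 indifferent between A and B
P1 chooses p to make P2 indifferent between X and Y
Mixed NE: P1 plays (A: 0.5385, B: 0.4615), P2 plays (X: 0.4545, Y: 0.5455)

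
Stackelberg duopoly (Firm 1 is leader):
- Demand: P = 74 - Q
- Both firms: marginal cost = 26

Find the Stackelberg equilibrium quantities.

q₁* (leader) = 24.0, q₂* (follower) = 12.0

Work:
Follower's reaction: q₂ = (a - c - q₁)/2
Leader substitutes: π₁ = q₁·(a - q₁ - (a-c-q₁)/2 - c)
FOC: q₁* = (74 - 26)/2 = 24.00
Then: q₂* = (74 - 26 - 24.0)/2 = 12.00
Leader has first-mover advantage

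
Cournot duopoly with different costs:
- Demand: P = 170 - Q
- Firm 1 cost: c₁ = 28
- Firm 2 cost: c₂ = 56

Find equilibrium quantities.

q₁* = 56.67, q₂* = 28.67

Work:
Reaction: q₁ = (170 - 28 - q₂)/2
Reaction: q₂ = (170 - 56 - q₁)/2
Solve simultaneously:
q₁* = (170 - 2×28 + 56)/3 = 56.67
q₂* = (170 - 2×56 + 28)/3 = 28.67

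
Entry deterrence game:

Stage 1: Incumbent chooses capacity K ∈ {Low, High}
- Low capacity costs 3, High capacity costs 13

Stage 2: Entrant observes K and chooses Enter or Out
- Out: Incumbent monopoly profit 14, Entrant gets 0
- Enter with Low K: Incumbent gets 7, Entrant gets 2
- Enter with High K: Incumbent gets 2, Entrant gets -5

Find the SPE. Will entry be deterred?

SPE: (Low, Enter|Low, Out|High); Entry not deterred. Incumbent net profit = 4, Entrant gets 2

Work:
After Low K: Entrant enters (2 > 0)
After High K: Entrant stays out (-5 < 0)
Incumbent: Low → 7−3=4, High → 14−13=1
Incumbent chooses Low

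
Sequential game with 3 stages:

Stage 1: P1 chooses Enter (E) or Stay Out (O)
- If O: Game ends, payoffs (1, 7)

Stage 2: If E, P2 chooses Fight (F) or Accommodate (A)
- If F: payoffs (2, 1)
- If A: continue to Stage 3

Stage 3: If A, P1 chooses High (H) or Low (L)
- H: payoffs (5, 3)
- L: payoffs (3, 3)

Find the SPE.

SPE: (E, A, H); Outcome (5, 3)

Work:
Stage 3: P1 chooses H (5 vs 3)
Stage 2: P2: F->1, A->3 (anticipating H). Choose A
Stage 1: P1: O->1, E->5 (anticipating A, H). Choose E
SPE path: E -> A -> H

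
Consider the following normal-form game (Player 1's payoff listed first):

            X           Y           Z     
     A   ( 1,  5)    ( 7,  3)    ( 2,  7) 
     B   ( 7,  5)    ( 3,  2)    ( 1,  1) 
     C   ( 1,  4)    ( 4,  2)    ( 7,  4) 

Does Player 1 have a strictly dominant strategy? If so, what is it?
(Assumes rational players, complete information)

No strictly dominant strategy exists for Player 1

Work:
A strategy strictly dominates another if it gives a strictly higher payoff against every opponent action. Compare each pair of P1's strategies column-by-column:
  A vs B: [1 vs 7, 7 vs 3, 2 vs 1] → A does not strictly dominate B (column X: 1 ≤ 7)
  A vs C: [1 vs 1, 7 vs 4, 2 vs 7] → A does not strictly dominate C (column X: 1 ≤ 1)
  B vs A: [7 vs 1, 3 vs 7, 1 vs 2] → B does not strictly dominate A (column Y: 3 ≤ 7)
  B vs C: [7 vs 1, 3 vs 4, 1 vs 7] → B does not strictly dominate C (column Y: 3 ≤ 4)
  C vs A: [1 vs 1, 4 vs 7, 7 vs 2] → C does not strictly dominate A (column X: 1 ≤ 1)
  C vs B: [1 vs 7, 4 vs 3, 7 vs 1] → C does not strictly dominate B (column X: 1 ≤ 7)
No single strategy strictly dominates all others → no strictly dominant strategy.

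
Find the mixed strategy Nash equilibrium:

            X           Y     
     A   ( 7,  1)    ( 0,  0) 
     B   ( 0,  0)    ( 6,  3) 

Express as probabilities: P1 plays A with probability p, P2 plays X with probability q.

p = 0.75, q = 0.4615

Work:
Find probabilities that make opponent indifferent:
P2 chooses q to make P1 indifferent between A and B
P1 chooses p to make P2 indifferent between X and Y
Mixed NE: P1 plays (A: 0.75, B: 0.25), P2 plays (X: 0.4615, Y: 0.5385)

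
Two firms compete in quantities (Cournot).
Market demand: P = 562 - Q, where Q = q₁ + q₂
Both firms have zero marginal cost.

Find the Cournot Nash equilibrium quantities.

q₁* = q₂* = 187.33; P* = 187.33

Work:
Profit: π_i = P·q_i = (a - q_i - q_j)·q_i
FOC: ∂π_i/∂q_i = a - 2q_i - q_j = 0
Reaction function: q_i = (562 - q_j)/2
Symmetry: q* = 562/3 = 187.33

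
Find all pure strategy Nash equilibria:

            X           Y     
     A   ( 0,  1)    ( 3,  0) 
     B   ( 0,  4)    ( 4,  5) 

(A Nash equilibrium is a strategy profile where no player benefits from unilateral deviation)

Nash equilibrium: (A, X), (B, Y)

Work:
Best responses:
  P1 vs X: payoffs [0, 0] → best response A/B (payoff 0)
  P1 vs Y: payoffs [3, 4] → best response B (payoff 4)
  P2 vs A: payoffs [1, 0] → best response X (payoff 1)
  P2 vs B: payoffs [4, 5] → best response Y (payoff 5)
Mutual best responses: (A,X), (B,Y) → Nash equilibria.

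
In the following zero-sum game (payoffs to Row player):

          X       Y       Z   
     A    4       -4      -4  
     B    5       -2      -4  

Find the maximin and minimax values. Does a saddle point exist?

Maximin = -4, Minimax = -4, Saddle: True

Work:
Row minimums: [-4, -4] → maximin = -4
Column maximums: [5, -2, -4] → minimax = -4
Saddle point exists! Game value = -4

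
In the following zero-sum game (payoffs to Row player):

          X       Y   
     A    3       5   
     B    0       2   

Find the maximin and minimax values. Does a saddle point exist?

Maximin = 3, Minimax = 3, Saddle: True

Work:
Row minimums: [3, 0] → maximin = 3
Column maximums: [3, 5] → minimax = 3
Saddle point exists! Game value = 3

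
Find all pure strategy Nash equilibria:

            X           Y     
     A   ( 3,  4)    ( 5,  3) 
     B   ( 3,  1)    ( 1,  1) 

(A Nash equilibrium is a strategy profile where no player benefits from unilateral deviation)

Nash equilibrium: (A, X), (B, X)

Work:
Best responses:
  P1 vs X: payoffs [3, 3] → best response A/B (payoff 3)
  P1 vs Y: payoffs [5, 1] → best response A (payoff 5)
  P2 vs A: payoffs [4, 3] → best response X (payoff 4)
  P2 vs B: payoffs [1, 1] → best response X/Y (payoff 1)
Mutual best responses: (A,X), (B,X) → Nash equilibria.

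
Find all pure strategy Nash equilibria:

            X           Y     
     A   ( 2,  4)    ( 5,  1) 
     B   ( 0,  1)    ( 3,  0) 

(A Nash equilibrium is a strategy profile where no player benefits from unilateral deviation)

Nash equilibrium: (A, X)

Work:
Best responses:
  P1 vs X: payoffs [2, 0] → best response A (payoff 2)
  P1 vs Y: payoffs [5, 3] → best response A (payoff 5)
  P2 vs A: payoffs [4, 1] → best response X (payoff 4)
  P2 vs B: payoffs [1, 0] → best response X (payoff 1)
Mutual best responses: (A,X) → Nash equilibria.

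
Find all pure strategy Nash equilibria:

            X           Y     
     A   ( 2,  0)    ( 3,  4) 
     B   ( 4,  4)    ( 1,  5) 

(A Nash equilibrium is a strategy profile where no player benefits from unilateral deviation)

Nash equilibrium: (A, Y)

Work:
Best responses:
  P1 vs X: payoffs [2, 4] → best response B (payoff 4)
  P1 vs Y: payoffs [3, 1] → best response A (payoff 3)
  P2 vs A: payoffs [0, 4] → best response Y (payoff 4)
  P2 vs B: payoffs [4, 5] → best response Y (payoff 5)
Mutual best responses: (A,Y) → Nash equilibria.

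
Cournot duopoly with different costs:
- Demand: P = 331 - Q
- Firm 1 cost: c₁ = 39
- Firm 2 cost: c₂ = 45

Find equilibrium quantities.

q₁* = 99.33, q₂* = 93.33

Work:
Reaction: q₁ = (331 - 39 - q₂)/2
Reaction: q₂ = (331 - 45 - q₁)/2
Solve simultaneously:
q₁* = (331 - 2×39 + 45)/3 = 99.33
q₂* = (331 - 2×45 + 39)/3 = 93.33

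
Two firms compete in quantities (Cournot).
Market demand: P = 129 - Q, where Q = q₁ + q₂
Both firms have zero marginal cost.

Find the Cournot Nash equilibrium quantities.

q₁* = q₂* = 43.0; P* = 43.0

Work:
Profit: π_i = P·q_i = (a - q_i - q_j)·q_i
FOC: ∂π_i/∂q_i = a - 2q_i - q_j = 0
Reaction function: q_i = (129 - q_j)/2
Symmetry: q* = 129/3 = 43.0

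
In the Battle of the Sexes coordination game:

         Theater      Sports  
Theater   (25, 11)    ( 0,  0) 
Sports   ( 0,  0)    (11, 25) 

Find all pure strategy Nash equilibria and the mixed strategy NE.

Pure NE: (Theater, Theater) and (Sports, Sports); Mixed NE: p = 0.6944, q = 0.3056

Work:
Check pure NE:
(Theater, Theater): (25, 11) - no unilateral deviation beneficial
(Sports, Sports): (11, 25) - no unilateral deviation beneficial
Mixed NE: P1 plays Theater with p = 0.6944, P2 plays Theater with q = 0.3056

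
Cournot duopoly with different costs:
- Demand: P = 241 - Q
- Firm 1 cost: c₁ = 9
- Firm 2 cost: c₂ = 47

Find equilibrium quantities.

q₁* = 90.0, q₂* = 52.0

Work:
Reaction: q₁ = (241 - 9 - q₂)/2
Reaction: q₂ = (241 - 47 - q₁)/2
Solve simultaneously:
q₁* = (241 - 2×9 + 47)/3 = 90.0
q₂* = (241 - 2×47 + 9)/3 = 52.0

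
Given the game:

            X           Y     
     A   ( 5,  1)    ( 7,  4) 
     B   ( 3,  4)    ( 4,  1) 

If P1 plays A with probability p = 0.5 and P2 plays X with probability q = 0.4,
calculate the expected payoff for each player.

E[P1] = 4.9, E[P2] = 2.5

Work:
E[P1] = p·q·π₁(A,X) + p·(1-q)·π₁(A,Y) + (1-p)·q·π₁(B,X) + (1-p)·(1-q)·π₁(B,Y)
= 0.5·0.4·5 + 0.5·0.6·7 + 0.5·0.4·3 + 0.5·0.6·4
= 4.9

E[P2] = 2.5 (similar calculation)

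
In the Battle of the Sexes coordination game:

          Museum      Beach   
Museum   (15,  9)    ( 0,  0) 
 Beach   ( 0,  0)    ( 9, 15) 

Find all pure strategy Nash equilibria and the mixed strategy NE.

Pure NE: (Museum, Museum) and (Beach, Beach); Mixed NE: p = 0.625, q = 0.375

Work:
Check pure NE:
(Museum, Museum): (15, 9) - no unilateral deviation beneficial
(Beach, Beach): (9, 15) - no unilateral deviation beneficial
Mixed NE: P1 plays Museum with p = 0.625, P2 plays Museum with q = 0.375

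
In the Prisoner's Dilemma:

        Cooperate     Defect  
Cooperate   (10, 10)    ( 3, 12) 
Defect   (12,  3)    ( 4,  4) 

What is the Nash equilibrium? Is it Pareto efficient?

(Defect, Defect) is NE; not Pareto efficient

Work:
Defect dominates Cooperate for both players:
If P2 cooperates: Defect (12) > Cooperate (10)
If P2 defects: Defect (4) > Cooperate (3)
NE: (Defect, Defect) with payoff (4, 4)
But (Cooperate, Cooperate) = (10, 10) Pareto dominates (4, 4)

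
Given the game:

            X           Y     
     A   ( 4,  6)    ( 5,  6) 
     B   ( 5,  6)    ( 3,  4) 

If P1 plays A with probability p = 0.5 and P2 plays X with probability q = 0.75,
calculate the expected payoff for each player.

E[P1] = 4.375, E[P2] = 5.75

Work:
E[P1] = p·q·π₁(A,X) + p·(1-q)·π₁(A,Y) + (1-p)·q·π₁(B,X) + (1-p)·(1-q)·π₁(B,Y)
= 0.5·0.75·4 + 0.5·0.25·5 + 0.5·0.75·5 + 0.5·0.25·3
= 4.375

E[P2] = 5.75 (similar calculation)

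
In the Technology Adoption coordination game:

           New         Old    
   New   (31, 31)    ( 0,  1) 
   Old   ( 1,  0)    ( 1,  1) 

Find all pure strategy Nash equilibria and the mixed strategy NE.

Pure NE: (New, New) and (Old, Old); Mixed NE: p = 0.0323, q = 0.0323

Work:
Check pure NE:
(New, New): (31, 31) - no unilateral deviation beneficial
(Old, Old): (1, 1) - no unilateral deviation beneficial
Mixed NE: P1 plays New with p = 0.0323, P2 plays New with q = 0.0323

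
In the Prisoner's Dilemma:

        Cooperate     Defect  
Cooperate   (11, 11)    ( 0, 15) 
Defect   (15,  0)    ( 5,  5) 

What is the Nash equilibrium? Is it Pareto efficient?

(Defect, Defect) is NE; not Pareto efficient

Work:
Defect dominates Cooperate for both players:
If P2 cooperates: Defect (15) > Cooperate (11)
If P2 defects: Defect (5) > Cooperate (0)
NE: (Defect, Defect) with payoff (5, 5)
But (Cooperate, Cooperate) = (11, 11) Pareto dominates (5, 5)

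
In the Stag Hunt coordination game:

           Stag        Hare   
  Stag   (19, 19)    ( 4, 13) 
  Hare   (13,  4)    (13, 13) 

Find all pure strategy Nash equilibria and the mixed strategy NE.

Pure NE: (Stag, Stag) and (Hare, Hare); Mixed NE: p = 0.6, q = 0.6

Work:
Check pure NE:
(Stag, Stag): (19, 19) - no unilateral deviation beneficial
(Hare, Hare): (13, 13) - no unilateral deviation beneficial
Mixed NE: P1 plays Stag with p = 0.6, P2 plays Stag with q = 0.6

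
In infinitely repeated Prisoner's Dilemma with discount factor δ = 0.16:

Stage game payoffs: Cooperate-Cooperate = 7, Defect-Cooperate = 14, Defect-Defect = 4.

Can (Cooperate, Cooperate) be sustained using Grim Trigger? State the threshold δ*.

δ* = 0.7; since δ = 0.16 < 0.7, cooperation cannot be sustained

Work:
For Grim Trigger:
Cooperate forever: 7/(1-δ)
Defect then punished: 14 + 4·δ/(1-δ)
Need: 7/(1-δ) ≥ 14 + 4·δ/(1-δ)
Solving: δ ≥ (T-R)/(T-P) = (14-7)/(14-4) = 0.7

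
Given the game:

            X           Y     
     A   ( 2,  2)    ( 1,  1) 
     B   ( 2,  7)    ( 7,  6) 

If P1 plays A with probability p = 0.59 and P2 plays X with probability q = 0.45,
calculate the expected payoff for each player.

E[P1] = 2.803, E[P2] = 3.5

Work:
E[P1] = p·q·π₁(A,X) + p·(1-q)·π₁(A,Y) + (1-p)·q·π₁(B,X) + (1-p)·(1-q)·π₁(B,Y)
= 0.59·0.45·2 + 0.59·0.55·1 + 0.41·0.45·2 + 0.41·0.55·7
= 2.803

E[P2] = 3.5 (similar calculation)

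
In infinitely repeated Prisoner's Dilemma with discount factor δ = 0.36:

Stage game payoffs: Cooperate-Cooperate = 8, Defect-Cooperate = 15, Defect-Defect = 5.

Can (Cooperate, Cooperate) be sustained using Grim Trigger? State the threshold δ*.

δ* = 0.7; since δ = 0.36 < 0.7, cooperation cannot be sustained

Work:
For Grim Trigger:
Cooperate forever: 8/(1-δ)
Defect then punished: 15 + 5·δ/(1-δ)
Need: 8/(1-δ) ≥ 15 + 5·δ/(1-δ)
Solving: δ ≥ (T-R)/(T-P) = (15-8)/(15-5) = 0.7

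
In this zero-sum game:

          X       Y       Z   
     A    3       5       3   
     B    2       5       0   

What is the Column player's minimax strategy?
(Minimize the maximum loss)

Column should play X or Z (all achieve the minimum), value = 3

Work:
Column player minimizes Row's maximum payoff:
Column X: max payoff to Row = 3
Column Y: max payoff to Row = 5
Column Z: max payoff to Row = 3
Minimum is 3, achieved by columns X, Z (tied).
Each of X or Z is a minimax strategy.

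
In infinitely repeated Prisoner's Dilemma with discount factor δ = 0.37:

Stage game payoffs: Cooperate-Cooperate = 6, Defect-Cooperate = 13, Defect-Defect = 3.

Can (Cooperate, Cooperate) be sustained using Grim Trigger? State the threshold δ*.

δ* = 0.7; since δ = 0.37 < 0.7, cooperation cannot be sustained

Work:
For Grim Trigger:
Cooperate forever: 6/(1-δ)
Defect then punished: 13 + 3·δ/(1-δ)
Need: 6/(1-δ) ≥ 13 + 3·δ/(1-δ)
Solving: δ ≥ (T-R)/(T-P) = (13-6)/(13-3) = 0.7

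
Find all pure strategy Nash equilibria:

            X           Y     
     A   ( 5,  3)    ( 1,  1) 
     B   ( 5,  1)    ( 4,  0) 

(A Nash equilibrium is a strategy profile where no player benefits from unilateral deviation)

Nash equilibrium: (A, X), (B, X)

Work:
Best responses:
  P1 vs X: payoffs [5, 5] → best response A/B (payoff 5)
  P1 vs Y: payoffs [1, 4] → best response B (payoff 4)
  P2 vs A: payoffs [3, 1] → best response X (payoff 3)
  P2 vs B: payoffs [1, 0] → best response X (payoff 1)
Mutual best responses: (A,X), (B,X) → Nash equilibria.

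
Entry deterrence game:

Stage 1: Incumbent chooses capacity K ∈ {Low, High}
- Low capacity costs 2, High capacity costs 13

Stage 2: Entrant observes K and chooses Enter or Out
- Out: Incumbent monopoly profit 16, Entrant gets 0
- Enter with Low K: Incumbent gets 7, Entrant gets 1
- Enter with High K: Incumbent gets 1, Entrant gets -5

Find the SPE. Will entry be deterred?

SPE: (Low, Enter|Low, Out|High); Entry not deterred. Incumbent net profit = 5, Entrant gets 1

Work:
After Low K: Entrant enters (1 > 0)
After High K: Entrant stays out (-5 < 0)
Incumbent: Low → 7−2=5, High → 16−13=3
Incumbent chooses Low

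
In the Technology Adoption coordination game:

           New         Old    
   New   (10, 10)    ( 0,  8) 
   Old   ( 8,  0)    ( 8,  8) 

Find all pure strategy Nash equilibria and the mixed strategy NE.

Pure NE: (New, New) and (Old, Old); Mixed NE: p = 0.8, q = 0.8

Work:
Check pure NE:
(New, New): (10, 10) - no unilateral deviation beneficial
(Old, Old): (8, 8) - no unilateral deviation beneficial
Mixed NE: P1 plays New with p = 0.8, P2 plays New with q = 0.8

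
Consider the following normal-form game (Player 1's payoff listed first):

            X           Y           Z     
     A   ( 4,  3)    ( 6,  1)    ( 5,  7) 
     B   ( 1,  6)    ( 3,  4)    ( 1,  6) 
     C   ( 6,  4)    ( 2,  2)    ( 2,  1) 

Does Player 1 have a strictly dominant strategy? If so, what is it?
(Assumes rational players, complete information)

No strictly dominant strategy exists for Player 1

Work:
A strategy strictly dominates another if it gives a strictly higher payoff against every opponent action. Compare each pair of P1's strategies column-by-column:
  A vs B: [4 vs 1, 6 vs 3, 5 vs 1] → A strictly dominates B
  A vs C: [4 vs 6, 6 vs 2, 5 vs 2] → A does not strictly dominate C (column X: 4 ≤ 6)
  B vs A: [1 vs 4, 3 vs 6, 1 vs 5] → B does not strictly dominate A (column X: 1 ≤ 4)
  B vs C: [1 vs 6, 3 vs 2, 1 vs 2] → B does not strictly dominate C (column X: 1 ≤ 6)
  C vs A: [6 vs 4, 2 vs 6, 2 vs 5] → C does not strictly dominate A (column Y: 2 ≤ 6)
  C vs B: [6 vs 1, 2 vs 3, 2 vs 1] → C does not strictly dominate B (column Y: 2 ≤ 3)
No single strategy strictly dominates all others → no strictly dominant strategy.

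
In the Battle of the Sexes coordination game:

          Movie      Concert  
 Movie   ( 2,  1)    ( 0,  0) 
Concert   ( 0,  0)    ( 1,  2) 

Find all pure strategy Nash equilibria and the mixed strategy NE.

Pure NE: (Movie, Movie) and (Concert, Concert); Mixed NE: p = 0.6667, q = 0.3333

Work:
Check pure NE:
(Movie, Movie): (2, 1) - no unilateral deviation beneficial
(Concert, Concert): (1, 2) - no unilateral deviation beneficial
Mixed NE: P1 plays Movie with p = 0.6667, P2 plays Movie with q = 0.3333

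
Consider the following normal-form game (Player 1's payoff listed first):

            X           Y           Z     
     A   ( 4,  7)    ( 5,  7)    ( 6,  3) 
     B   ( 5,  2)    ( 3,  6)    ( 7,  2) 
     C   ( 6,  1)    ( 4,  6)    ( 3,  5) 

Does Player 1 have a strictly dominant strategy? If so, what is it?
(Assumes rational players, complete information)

No strictly dominant strategy exists for Player 1

Work:
A strategy strictly dominates another if it gives a strictly higher payoff against every opponent action. Compare each pair of P1's strategies column-by-column:
  A vs B: [4 vs 5, 5 vs 3, 6 vs 7] → A does not strictly dominate B (column X: 4 ≤ 5)
  A vs C: [4 vs 6, 5 vs 4, 6 vs 3] → A does not strictly dominate C (column X: 4 ≤ 6)
  B vs A: [5 vs 4, 3 vs 5, 7 vs 6] → B does not strictly dominate A (column Y: 3 ≤ 5)
  B vs C: [5 vs 6, 3 vs 4, 7 vs 3] → B does not strictly dominate C (column X: 5 ≤ 6)
  C vs A: [6 vs 4, 4 vs 5, 3 vs 6] → C does not strictly dominate A (column Y: 4 ≤ 5)
  C vs B: [6 vs 5, 4 vs 3, 3 vs 7] → C does not strictly dominate B (column Z: 3 ≤ 7)
No single strategy strictly dominates all others → no strictly dominant strategy.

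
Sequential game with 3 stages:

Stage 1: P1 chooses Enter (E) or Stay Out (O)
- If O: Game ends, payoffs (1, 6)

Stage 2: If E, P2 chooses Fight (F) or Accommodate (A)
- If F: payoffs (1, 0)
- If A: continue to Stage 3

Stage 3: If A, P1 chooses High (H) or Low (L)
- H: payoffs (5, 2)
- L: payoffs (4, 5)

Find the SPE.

SPE: (E, A, H); Outcome (5, 2)

Work:
Stage 3: P1 chooses H (5 vs 4)
Stage 2: P2: F->0, A->2 (anticipating H). Choose A
Stage 1: P1: O->1, E->5 (anticipating A, H). Choose E
SPE path: E -> A -> H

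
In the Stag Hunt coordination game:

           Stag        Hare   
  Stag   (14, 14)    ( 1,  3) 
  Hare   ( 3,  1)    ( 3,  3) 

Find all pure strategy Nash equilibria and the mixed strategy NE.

Pure NE: (Stag, Stag) and (Hare, Hare); Mixed NE: p = 0.1538, q = 0.1538

Work:
Check pure NE:
(Stag, Stag): (14, 14) - no unilateral deviation beneficial
(Hare, Hare): (3, 3) - no unilateral deviation beneficial
Mixed NE: P1 plays Stag with p = 0.1538, P2 plays Stag with q = 0.1538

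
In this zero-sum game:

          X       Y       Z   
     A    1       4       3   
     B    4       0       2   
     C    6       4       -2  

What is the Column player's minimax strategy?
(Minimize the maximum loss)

Column should play Z, value = 3

Work:
Column player minimizes Row's maximum payoff:
Column X: max payoff to Row = 6
Column Y: max payoff to Row = 4
Column Z: max payoff to Row = 3
Minimum is 3, achieved by column Z.
Minimax strategy: Z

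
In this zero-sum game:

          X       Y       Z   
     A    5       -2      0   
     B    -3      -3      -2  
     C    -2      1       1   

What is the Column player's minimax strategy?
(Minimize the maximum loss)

Column should play Y or Z (all achieve the minimum), value = 1

Work:
Column player minimizes Row's maximum payoff:
Column X: max payoff to Row = 5
Column Y: max payoff to Row = 1
Column Z: max payoff to Row = 1
Minimum is 1, achieved by columns Y, Z (tied).
Each of Y or Z is a minimax strategy.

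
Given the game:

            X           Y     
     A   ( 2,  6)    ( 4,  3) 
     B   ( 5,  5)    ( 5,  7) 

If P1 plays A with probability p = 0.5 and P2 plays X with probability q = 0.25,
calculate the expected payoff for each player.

E[P1] = 4.25, E[P2] = 5.125

Work:
E[P1] = p·q·π₁(A,X) + p·(1-q)·π₁(A,Y) + (1-p)·q·π₁(B,X) + (1-p)·(1-q)·π₁(B,Y)
= 0.5·0.25·2 + 0.5·0.75·4 + 0.5·0.25·5 + 0.5·0.75·5
= 4.25

E[P2] = 5.125 (similar calculation)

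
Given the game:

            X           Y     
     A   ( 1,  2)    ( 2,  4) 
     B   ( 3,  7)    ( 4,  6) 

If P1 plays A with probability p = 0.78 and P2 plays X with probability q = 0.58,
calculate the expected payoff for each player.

E[P1] = 1.86, E[P2] = 3.6628

Work:
E[P1] = p·q·π₁(A,X) + p·(1-q)·π₁(A,Y) + (1-p)·q·π₁(B,X) + (1-p)·(1-q)·π₁(B,Y)
= 0.78·0.58·1 + 0.78·0.42·2 + 0.22·0.58·3 + 0.22·0.42·4
= 1.86

E[P2] = 3.6628 (similar calculation)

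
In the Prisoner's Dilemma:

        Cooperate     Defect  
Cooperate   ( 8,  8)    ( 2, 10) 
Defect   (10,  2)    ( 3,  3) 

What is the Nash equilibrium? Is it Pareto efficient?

(Defect, Defect) is NE; not Pareto efficient

Work:
Defect dominates Cooperate for both players:
If P2 cooperates: Defect (10) > Cooperate (8)
If P2 defects: Defect (3) > Cooperate (2)
NE: (Defect, Defect) with payoff (3, 3)
But (Cooperate, Cooperate) = (8, 8) Pareto dominates (3, 3)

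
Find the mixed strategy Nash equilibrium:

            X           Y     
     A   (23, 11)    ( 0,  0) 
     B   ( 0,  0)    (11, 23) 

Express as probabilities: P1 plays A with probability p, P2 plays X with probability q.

p = 0.6765, q = 0.3235

Work:
Find probabilities that make opponent indifferent:
P2 chooses q to make P1 indifferent between A and B
P1 chooses p to make P2 indifferent between X and Y
Mixed NE: P1 plays (A: 0.6765, B: 0.3235), P2 plays (X: 0.3235, Y: 0.6765)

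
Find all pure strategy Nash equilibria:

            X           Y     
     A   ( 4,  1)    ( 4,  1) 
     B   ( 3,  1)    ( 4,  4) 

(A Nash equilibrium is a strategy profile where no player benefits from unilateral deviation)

Nash equilibrium: (A, X), (A, Y), (B, Y)

Work:
Best responses:
  P1 vs X: payoffs [4, 3] → best response A (payoff 4)
  P1 vs Y: payoffs [4, 4] → best response A/B (payoff 4)
  P2 vs A: payoffs [1, 1] → best response X/Y (payoff 1)
  P2 vs B: payoffs [1, 4] → best response Y (payoff 4)
Mutual best responses: (A,X), (A,Y), (B,Y) → Nash equilibria.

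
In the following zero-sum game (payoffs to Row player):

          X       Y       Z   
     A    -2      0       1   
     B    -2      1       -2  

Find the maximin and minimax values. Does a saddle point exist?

Maximin = -2, Minimax = -2, Saddle: True

Work:
Row minimums: [-2, -2] → maximin = -2
Column maximums: [-2, 1, 1] → minimax = -2
Saddle point exists! Game value = -2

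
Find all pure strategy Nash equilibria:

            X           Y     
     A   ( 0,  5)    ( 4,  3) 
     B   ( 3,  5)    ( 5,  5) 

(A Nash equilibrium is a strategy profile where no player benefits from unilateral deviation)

Nash equilibrium: (B, X), (B, Y)

Work:
Best responses:
  P1 vs X: payoffs [0, 3] → best response B (payoff 3)
  P1 vs Y: payoffs [4, 5] → best response B (payoff 5)
  P2 vs A: payoffs [5, 3] → best response X (payoff 5)
  P2 vs B: payoffs [5, 5] → best response X/Y (payoff 5)
Mutual best responses: (B,X), (B,Y) → Nash equilibria.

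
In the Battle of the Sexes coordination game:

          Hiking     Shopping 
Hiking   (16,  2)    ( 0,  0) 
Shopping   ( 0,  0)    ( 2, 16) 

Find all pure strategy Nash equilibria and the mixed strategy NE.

Pure NE: (Hiking, Hiking) and (Shopping, Shopping); Mixed NE: p = 0.8889, q = 0.1111

Work:
Check pure NE:
(Hiking, Hiking): (16, 2) - no unilateral deviation beneficial
(Shopping, Shopping): (2, 16) - no unilateral deviation beneficial
Mixed NE: P1 plays Hiking with p = 0.8889, P2 plays Hiking with q = 0.1111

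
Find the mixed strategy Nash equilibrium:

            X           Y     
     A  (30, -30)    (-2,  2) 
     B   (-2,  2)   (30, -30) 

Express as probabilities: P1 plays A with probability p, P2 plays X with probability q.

p = 0.5, q = 0.5

Work:
Find probabilities that make opponent indifferent:
P2 chooses q to make P1 indifferent between A and B
P1 chooses p to make P2 indifferent between X and Y
Mixed NE: P1 plays (A: 0.5, B: 0.5), P2 plays (X: 0.5, Y: 0.5)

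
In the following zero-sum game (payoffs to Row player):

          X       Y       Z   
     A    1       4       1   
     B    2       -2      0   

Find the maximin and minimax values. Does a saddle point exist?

Maximin = 1, Minimax = 1, Saddle: True

Work:
Row minimums: [1, -2] → maximin = 1
Column maximums: [2, 4, 1] → minimax = 1
Saddle point exists! Game value = 1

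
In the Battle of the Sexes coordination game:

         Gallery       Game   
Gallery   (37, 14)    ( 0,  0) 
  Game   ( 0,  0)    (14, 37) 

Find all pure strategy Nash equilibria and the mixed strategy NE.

Pure NE: (Gallery, Gallery) and (Game, Game); Mixed NE: p = 0.7255, q = 0.2745

Work:
Check pure NE:
(Gallery, Gallery): (37, 14) - no unilateral deviation beneficial
(Game, Game): (14, 37) - no unilateral deviation beneficial
Mixed NE: P1 plays Gallery with p = 0.7255, P2 plays Gallery with q = 0.2745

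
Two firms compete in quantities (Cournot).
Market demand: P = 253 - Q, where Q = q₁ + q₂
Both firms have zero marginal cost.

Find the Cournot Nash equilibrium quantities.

q₁* = q₂* = 84.33; P* = 84.33

Work:
Profit: π_i = P·q_i = (a - q_i - q_j)·q_i
FOC: ∂π_i/∂q_i = a - 2q_i - q_j = 0
Reaction function: q_i = (253 - q_j)/2
Symmetry: q* = 253/3 = 84.33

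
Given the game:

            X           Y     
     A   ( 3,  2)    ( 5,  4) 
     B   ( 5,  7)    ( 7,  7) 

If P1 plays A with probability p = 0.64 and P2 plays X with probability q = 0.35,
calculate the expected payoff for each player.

E[P1] = 5.02, E[P2] = 4.632

Work:
E[P1] = p·q·π₁(A,X) + p·(1-q)·π₁(A,Y) + (1-p)·q·π₁(B,X) + (1-p)·(1-q)·π₁(B,Y)
= 0.64·0.35·3 + 0.64·0.65·5 + 0.36·0.35·5 + 0.36·0.65·7
= 5.02

E[P2] = 4.632 (similar calculation)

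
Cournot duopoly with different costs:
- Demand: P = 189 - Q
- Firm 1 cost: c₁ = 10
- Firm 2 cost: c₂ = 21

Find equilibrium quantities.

q₁* = 63.33, q₂* = 52.33

Work:
Reaction: q₁ = (189 - 10 - q₂)/2
Reaction: q₂ = (189 - 21 - q₁)/2
Solve simultaneously:
q₁* = (189 - 2×10 + 21)/3 = 63.33
q₂* = (189 - 2×21 + 10)/3 = 52.33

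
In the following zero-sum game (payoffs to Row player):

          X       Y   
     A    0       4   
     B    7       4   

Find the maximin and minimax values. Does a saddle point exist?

Maximin = 4, Minimax = 4, Saddle: True

Work:
Row minimums: [0, 4] → maximin = 4
Column maximums: [7, 4] → minimax = 4
Saddle point exists! Game value = 4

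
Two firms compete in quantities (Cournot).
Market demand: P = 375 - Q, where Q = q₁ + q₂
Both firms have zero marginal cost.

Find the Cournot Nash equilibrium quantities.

q₁* = q₂* = 125.0; P* = 125.0

Work:
Profit: π_i = P·q_i = (a - q_i - q_j)·q_i
FOC: ∂π_i/∂q_i = a - 2q_i - q_j = 0
Reaction function: q_i = (375 - q_j)/2
Symmetry: q* = 375/3 = 125.0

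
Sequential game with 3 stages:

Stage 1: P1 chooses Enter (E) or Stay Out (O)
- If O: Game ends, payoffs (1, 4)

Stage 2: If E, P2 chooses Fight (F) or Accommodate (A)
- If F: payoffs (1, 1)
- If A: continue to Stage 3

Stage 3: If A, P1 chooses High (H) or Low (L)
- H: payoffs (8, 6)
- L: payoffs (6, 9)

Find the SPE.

SPE: (E, A, H); Outcome (8, 6)

Work:
Stage 3: P1 chooses H (8 vs 6)
Stage 2: P2: F->1, A->6 (anticipating H). Choose A
Stage 1: P1: O->1, E->8 (anticipating A, H). Choose E
SPE path: E -> A -> H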